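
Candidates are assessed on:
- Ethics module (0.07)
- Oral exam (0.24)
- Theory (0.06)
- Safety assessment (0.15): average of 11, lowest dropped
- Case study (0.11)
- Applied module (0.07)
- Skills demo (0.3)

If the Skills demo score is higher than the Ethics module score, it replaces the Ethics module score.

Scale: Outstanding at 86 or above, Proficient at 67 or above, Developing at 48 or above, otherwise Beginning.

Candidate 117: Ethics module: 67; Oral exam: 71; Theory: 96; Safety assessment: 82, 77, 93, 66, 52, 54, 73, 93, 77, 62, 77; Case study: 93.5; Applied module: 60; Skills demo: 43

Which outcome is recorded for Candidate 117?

Developing

Safety assessment: drop 52 → average of remaining 10 = 754/10 = 75.4
Skills demo (43) ≤ Ethics module (67), so Ethics module stays at 67.
Weighted total:
  Ethics module 67 × 0.07 = 4.69
  Oral exam 71 × 0.24 = 17.04
  Theory 96 × 0.06 = 5.76
  Safety assessment 75.4 × 0.15 = 11.31
  Case study 93.5 × 0.11 = 10.285
  Applied module 60 × 0.07 = 4.2
  Skills demo 43 × 0.3 = 12.9
Sum = 66.185
66.185 is ≥ 48 and < 67 → Developing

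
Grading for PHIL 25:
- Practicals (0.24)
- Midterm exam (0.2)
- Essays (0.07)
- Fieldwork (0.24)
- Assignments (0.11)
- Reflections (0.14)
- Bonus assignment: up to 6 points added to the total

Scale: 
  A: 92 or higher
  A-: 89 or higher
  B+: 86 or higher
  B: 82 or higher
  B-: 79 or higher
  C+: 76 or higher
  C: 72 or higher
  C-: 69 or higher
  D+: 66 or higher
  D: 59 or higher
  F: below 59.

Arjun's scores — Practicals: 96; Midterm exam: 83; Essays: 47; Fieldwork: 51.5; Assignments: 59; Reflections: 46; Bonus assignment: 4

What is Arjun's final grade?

C

Weighted total:
  Practicals 96 × 0.24 = 23.04
  Midterm exam 83 × 0.2 = 16.6
  Essays 47 × 0.07 = 3.29
  Fieldwork 51.5 × 0.24 = 12.36
  Assignments 59 × 0.11 = 6.49
  Reflections 46 × 0.14 = 6.44
Sum = 68.22
Bonus assignment: 68.22 + 4 = 72.22
72.22 is ≥ 72 and < 76 → C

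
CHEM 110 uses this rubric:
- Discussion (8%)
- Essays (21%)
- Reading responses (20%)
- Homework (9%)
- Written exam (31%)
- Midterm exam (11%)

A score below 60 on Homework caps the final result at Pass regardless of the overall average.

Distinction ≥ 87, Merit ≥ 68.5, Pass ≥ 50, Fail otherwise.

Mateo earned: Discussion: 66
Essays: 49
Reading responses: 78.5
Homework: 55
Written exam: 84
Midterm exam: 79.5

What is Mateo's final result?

Pass

Homework score 55 < 60: minimum not met.
Weighted total:
  Discussion 66 × 0.08 = 5.28
  Essays 49 × 0.21 = 10.29
  Reading responses 78.5 × 0.2 = 15.7
  Homework 55 × 0.09 = 4.95
  Written exam 84 × 0.31 = 26.04
  Midterm exam 79.5 × 0.11 = 8.745
Sum = 71.005
71.005 would be Merit; cap at Pass applies → Pass.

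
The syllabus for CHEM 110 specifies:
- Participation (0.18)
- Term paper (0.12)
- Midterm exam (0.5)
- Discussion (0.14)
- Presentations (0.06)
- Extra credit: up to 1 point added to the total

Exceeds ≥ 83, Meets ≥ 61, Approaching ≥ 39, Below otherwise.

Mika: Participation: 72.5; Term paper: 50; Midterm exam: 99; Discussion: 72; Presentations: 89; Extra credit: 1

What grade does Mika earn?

Exceeds

Weighted total:
  Participation 72.5 × 0.18 = 13.05
  Term paper 50 × 0.12 = 6
  Midterm exam 99 × 0.5 = 49.5
  Discussion 72 × 0.14 = 10.08
  Presentations 89 × 0.06 = 5.34
Sum = 83.97
Extra credit: 83.97 + 1 = 84.97
84.97 ≥ 83 → Exceeds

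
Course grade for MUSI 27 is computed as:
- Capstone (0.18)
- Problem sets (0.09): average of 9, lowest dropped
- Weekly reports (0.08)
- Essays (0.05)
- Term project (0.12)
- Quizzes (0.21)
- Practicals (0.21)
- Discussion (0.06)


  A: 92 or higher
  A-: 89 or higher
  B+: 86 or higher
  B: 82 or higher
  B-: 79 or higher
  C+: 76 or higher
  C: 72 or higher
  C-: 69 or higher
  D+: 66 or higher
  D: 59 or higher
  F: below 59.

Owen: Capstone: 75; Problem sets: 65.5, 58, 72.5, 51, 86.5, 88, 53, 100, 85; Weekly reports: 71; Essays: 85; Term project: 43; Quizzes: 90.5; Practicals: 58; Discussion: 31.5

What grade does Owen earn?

Problem sets: drop 51 → average of remaining 8 = 608.5/8 = 76.0625
Weighted total:
  Capstone 75 × 0.18 = 13.5
  Problem sets 76.0625 × 0.09 = 6.845625
  Weekly reports 71 × 0.08 = 5.68
  Essays 85 × 0.05 = 4.25
  Term project 43 × 0.12 = 5.16
  Quizzes 90.5 × 0.21 = 19.005
  Practicals 58 × 0.21 = 12.18
  Discussion 31.5 × 0.06 = 1.89
Sum = 68.510625
68.510625 is ≥ 66 and < 69 → D+

D+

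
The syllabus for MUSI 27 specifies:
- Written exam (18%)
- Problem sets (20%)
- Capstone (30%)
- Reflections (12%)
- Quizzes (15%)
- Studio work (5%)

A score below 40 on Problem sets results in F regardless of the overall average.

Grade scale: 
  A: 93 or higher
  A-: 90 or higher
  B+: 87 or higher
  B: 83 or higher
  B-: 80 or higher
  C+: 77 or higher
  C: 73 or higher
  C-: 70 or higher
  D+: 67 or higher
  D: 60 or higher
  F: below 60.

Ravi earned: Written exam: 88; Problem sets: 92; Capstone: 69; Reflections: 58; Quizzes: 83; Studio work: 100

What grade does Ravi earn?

Problem sets score 92 ≥ 40: minimum met.
Weighted total:
  Written exam 88 × 0.18 = 15.84
  Problem sets 92 × 0.2 = 18.4
  Capstone 69 × 0.3 = 20.7
  Reflections 58 × 0.12 = 6.96
  Quizzes 83 × 0.15 = 12.45
  Studio work 100 × 0.05 = 5
Sum = 79.35
79.35 is ≥ 77 and < 80 → C+

C+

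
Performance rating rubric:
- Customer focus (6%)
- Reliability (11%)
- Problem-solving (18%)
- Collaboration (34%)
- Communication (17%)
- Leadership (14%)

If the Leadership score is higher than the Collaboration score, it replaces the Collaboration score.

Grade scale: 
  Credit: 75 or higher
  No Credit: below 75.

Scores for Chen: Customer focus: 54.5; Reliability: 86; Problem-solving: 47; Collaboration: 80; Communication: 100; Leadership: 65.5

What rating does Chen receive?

Leadership (65.5) ≤ Collaboration (80), so Collaboration stays at 80.
Weighted total:
  Customer focus 54.5 × 0.06 = 3.27
  Reliability 86 × 0.11 = 9.46
  Problem-solving 47 × 0.18 = 8.46
  Collaboration 80 × 0.34 = 27.2
  Communication 100 × 0.17 = 17
  Leadership 65.5 × 0.14 = 9.17
Sum = 74.56
74.56 < 75 → No Credit

No Credit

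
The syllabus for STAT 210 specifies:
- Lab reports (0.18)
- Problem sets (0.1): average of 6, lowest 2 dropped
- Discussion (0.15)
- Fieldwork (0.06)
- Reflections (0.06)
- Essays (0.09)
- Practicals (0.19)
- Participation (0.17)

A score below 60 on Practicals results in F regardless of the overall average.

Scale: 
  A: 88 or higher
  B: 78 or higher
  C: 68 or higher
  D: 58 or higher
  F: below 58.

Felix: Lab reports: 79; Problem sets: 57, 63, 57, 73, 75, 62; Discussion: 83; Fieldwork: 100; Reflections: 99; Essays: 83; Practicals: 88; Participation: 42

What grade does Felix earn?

Problem sets: drop 57, 57 → average of remaining 4 = 273/4 = 68.25
Practicals score 88 ≥ 60: minimum met.
Weighted total:
  Lab reports 79 × 0.18 = 14.22
  Problem sets 68.25 × 0.1 = 6.825
  Discussion 83 × 0.15 = 12.45
  Fieldwork 100 × 0.06 = 6
  Reflections 99 × 0.06 = 5.94
  Essays 83 × 0.09 = 7.47
  Practicals 88 × 0.19 = 16.72
  Participation 42 × 0.17 = 7.14
Sum = 76.765
76.765 is ≥ 68 and < 78 → C

C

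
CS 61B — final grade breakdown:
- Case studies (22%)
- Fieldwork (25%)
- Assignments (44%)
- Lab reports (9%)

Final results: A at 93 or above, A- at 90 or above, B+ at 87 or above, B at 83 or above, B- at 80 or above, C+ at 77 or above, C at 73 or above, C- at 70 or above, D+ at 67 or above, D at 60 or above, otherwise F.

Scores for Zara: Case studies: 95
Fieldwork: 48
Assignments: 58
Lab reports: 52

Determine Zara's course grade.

D

Weighted total:
  Case studies 95 × 0.22 = 20.9
  Fieldwork 48 × 0.25 = 12
  Assignments 58 × 0.44 = 25.52
  Lab reports 52 × 0.09 = 4.68
Sum = 63.1
63.1 is ≥ 60 and < 67 → D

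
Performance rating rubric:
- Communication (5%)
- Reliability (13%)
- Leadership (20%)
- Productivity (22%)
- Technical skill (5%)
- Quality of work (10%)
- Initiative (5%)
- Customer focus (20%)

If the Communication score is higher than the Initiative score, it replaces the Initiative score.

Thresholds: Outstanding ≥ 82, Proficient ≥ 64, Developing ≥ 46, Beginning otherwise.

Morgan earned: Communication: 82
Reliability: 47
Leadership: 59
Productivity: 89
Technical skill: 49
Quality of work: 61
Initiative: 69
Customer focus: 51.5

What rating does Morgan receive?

Communication (82) > Initiative (69), so Initiative counts as 82.
Weighted total:
  Communication 82 × 0.05 = 4.1
  Reliability 47 × 0.13 = 6.11
  Leadership 59 × 0.2 = 11.8
  Productivity 89 × 0.22 = 19.58
  Technical skill 49 × 0.05 = 2.45
  Quality of work 61 × 0.1 = 6.1
  Initiative 82 × 0.05 = 4.1
  Customer focus 51.5 × 0.2 = 10.3
Sum = 64.54
64.54 is ≥ 64 and < 82 → Proficient

Proficient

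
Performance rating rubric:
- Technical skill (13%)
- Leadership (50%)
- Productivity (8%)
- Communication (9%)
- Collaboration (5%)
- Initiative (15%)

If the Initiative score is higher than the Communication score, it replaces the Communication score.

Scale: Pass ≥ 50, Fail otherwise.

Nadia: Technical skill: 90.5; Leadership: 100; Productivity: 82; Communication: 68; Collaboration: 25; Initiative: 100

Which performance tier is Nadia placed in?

Initiative (100) > Communication (68), so Communication counts as 100.
Weighted total:
  Technical skill 90.5 × 0.13 = 11.765
  Leadership 100 × 0.5 = 50
  Productivity 82 × 0.08 = 6.56
  Communication 100 × 0.09 = 9
  Collaboration 25 × 0.05 = 1.25
  Initiative 100 × 0.15 = 15
Sum = 93.575
93.575 ≥ 50 → Pass

Pass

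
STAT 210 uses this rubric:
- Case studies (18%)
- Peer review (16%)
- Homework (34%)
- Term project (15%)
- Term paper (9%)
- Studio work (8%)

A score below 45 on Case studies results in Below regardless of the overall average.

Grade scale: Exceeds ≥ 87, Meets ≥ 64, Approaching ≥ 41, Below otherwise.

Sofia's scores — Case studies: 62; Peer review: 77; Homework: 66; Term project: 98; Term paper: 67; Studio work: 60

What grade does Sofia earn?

Meets

Case studies score 62 ≥ 45: minimum met.
Weighted total:
  Case studies 62 × 0.18 = 11.16
  Peer review 77 × 0.16 = 12.32
  Homework 66 × 0.34 = 22.44
  Term project 98 × 0.15 = 14.7
  Term paper 67 × 0.09 = 6.03
  Studio work 60 × 0.08 = 4.8
Sum = 71.45
71.45 is ≥ 64 and < 87 → Meets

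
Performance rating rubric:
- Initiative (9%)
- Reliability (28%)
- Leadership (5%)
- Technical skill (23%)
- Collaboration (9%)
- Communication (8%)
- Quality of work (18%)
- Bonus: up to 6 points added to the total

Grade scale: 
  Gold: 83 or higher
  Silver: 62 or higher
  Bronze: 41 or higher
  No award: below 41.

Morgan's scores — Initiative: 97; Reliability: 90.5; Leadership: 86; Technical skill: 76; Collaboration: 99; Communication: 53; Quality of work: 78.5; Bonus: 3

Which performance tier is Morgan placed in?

Gold

Weighted total:
  Initiative 97 × 0.09 = 8.73
  Reliability 90.5 × 0.28 = 25.34
  Leadership 86 × 0.05 = 4.3
  Technical skill 76 × 0.23 = 17.48
  Collaboration 99 × 0.09 = 8.91
  Communication 53 × 0.08 = 4.24
  Quality of work 78.5 × 0.18 = 14.13
Sum = 83.13
Bonus: 83.13 + 3 = 86.13
86.13 ≥ 83 → Gold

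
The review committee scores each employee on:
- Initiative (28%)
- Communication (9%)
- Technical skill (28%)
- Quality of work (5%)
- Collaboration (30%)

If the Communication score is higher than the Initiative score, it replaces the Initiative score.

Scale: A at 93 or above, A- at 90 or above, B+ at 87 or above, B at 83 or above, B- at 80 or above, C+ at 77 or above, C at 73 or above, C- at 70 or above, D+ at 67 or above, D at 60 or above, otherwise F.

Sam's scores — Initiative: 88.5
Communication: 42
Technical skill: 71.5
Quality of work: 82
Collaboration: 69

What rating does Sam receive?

C

Communication (42) ≤ Initiative (88.5), so Initiative stays at 88.5.
Weighted total:
  Initiative 88.5 × 0.28 = 24.78
  Communication 42 × 0.09 = 3.78
  Technical skill 71.5 × 0.28 = 20.02
  Quality of work 82 × 0.05 = 4.1
  Collaboration 69 × 0.3 = 20.7
Sum = 73.38
73.38 is ≥ 73 and < 77 → C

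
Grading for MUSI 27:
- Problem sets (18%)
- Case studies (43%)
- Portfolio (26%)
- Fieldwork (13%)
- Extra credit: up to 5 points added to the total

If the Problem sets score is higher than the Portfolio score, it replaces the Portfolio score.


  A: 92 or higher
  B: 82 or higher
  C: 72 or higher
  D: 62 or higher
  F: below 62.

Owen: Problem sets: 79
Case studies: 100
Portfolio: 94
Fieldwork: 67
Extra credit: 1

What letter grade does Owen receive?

B

Problem sets (79) ≤ Portfolio (94), so Portfolio stays at 94.
Weighted total:
  Problem sets 79 × 0.18 = 14.22
  Case studies 100 × 0.43 = 43
  Portfolio 94 × 0.26 = 24.44
  Fieldwork 67 × 0.13 = 8.71
Sum = 90.37
Extra credit: 90.37 + 1 = 91.37
91.37 is ≥ 82 and < 92 → B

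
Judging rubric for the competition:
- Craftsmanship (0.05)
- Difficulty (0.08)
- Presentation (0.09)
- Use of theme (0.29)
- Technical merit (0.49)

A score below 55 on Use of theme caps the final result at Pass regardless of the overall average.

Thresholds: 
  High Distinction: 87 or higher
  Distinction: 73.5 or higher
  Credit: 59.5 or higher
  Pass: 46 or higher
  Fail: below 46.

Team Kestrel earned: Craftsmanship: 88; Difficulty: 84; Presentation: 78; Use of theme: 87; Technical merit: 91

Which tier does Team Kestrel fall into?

Use of theme score 87 ≥ 55: minimum met.
Weighted total:
  Craftsmanship 88 × 0.05 = 4.4
  Difficulty 84 × 0.08 = 6.72
  Presentation 78 × 0.09 = 7.02
  Use of theme 87 × 0.29 = 25.23
  Technical merit 91 × 0.49 = 44.59
Sum = 87.96
87.96 ≥ 87 → High Distinction

High Distinction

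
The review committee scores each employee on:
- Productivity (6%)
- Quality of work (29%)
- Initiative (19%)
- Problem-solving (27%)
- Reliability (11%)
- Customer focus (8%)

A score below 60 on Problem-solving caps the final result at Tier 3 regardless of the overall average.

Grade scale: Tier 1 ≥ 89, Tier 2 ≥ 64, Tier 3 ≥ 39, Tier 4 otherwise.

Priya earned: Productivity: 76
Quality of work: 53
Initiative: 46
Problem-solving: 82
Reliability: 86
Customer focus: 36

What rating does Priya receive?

Problem-solving score 82 ≥ 60: minimum met.
Weighted total:
  Productivity 76 × 0.06 = 4.56
  Quality of work 53 × 0.29 = 15.37
  Initiative 46 × 0.19 = 8.74
  Problem-solving 82 × 0.27 = 22.14
  Reliability 86 × 0.11 = 9.46
  Customer focus 36 × 0.08 = 2.88
Sum = 63.15
63.15 is ≥ 39 and < 64 → Tier 3

Tier 3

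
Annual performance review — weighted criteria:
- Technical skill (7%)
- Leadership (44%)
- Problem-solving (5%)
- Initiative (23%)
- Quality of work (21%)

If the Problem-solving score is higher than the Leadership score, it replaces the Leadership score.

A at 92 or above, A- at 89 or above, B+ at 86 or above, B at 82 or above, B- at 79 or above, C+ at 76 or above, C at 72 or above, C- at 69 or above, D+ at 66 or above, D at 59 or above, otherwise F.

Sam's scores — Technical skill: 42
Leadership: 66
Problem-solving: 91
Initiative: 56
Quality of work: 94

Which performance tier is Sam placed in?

Problem-solving (91) > Leadership (66), so Leadership counts as 91.
Weighted total:
  Technical skill 42 × 0.07 = 2.94
  Leadership 91 × 0.44 = 40.04
  Problem-solving 91 × 0.05 = 4.55
  Initiative 56 × 0.23 = 12.88
  Quality of work 94 × 0.21 = 19.74
Sum = 80.15
80.15 is ≥ 79 and < 82 → B-

B-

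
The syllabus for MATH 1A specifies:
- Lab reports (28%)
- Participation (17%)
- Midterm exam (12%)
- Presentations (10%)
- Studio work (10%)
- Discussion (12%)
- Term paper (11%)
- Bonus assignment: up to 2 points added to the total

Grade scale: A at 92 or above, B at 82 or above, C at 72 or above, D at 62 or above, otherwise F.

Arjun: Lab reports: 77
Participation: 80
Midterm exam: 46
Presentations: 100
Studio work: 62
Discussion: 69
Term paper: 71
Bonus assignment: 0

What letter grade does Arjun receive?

Weighted total:
  Lab reports 77 × 0.28 = 21.56
  Participation 80 × 0.17 = 13.6
  Midterm exam 46 × 0.12 = 5.52
  Presentations 100 × 0.1 = 10
  Studio work 62 × 0.1 = 6.2
  Discussion 69 × 0.12 = 8.28
  Term paper 71 × 0.11 = 7.81
Sum = 72.97
Bonus assignment: 72.97 + 0 = 72.97
72.97 is ≥ 72 and < 82 → C

C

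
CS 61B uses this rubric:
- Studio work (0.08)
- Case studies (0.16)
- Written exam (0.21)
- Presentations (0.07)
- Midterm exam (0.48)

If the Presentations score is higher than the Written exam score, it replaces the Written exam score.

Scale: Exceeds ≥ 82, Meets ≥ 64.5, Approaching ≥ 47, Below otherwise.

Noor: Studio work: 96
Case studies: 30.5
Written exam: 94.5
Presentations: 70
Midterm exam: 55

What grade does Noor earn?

Presentations (70) ≤ Written exam (94.5), so Written exam stays at 94.5.
Weighted total:
  Studio work 96 × 0.08 = 7.68
  Case studies 30.5 × 0.16 = 4.88
  Written exam 94.5 × 0.21 = 19.845
  Presentations 70 × 0.07 = 4.9
  Midterm exam 55 × 0.48 = 26.4
Sum = 63.705
63.705 is ≥ 47 and < 64.5 → Approaching

Approaching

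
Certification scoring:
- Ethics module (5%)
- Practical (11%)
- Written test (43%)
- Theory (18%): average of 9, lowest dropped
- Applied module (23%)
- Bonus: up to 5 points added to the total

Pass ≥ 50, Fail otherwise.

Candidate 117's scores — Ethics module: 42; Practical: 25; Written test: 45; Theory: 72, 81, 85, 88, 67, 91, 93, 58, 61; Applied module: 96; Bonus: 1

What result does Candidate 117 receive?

Pass

Theory: drop 58 → average of remaining 8 = 638/8 = 79.75
Weighted total:
  Ethics module 42 × 0.05 = 2.1
  Practical 25 × 0.11 = 2.75
  Written test 45 × 0.43 = 19.35
  Theory 79.75 × 0.18 = 14.355
  Applied module 96 × 0.23 = 22.08
Sum = 60.635
Bonus: 60.635 + 1 = 61.635
61.635 ≥ 50 → Pass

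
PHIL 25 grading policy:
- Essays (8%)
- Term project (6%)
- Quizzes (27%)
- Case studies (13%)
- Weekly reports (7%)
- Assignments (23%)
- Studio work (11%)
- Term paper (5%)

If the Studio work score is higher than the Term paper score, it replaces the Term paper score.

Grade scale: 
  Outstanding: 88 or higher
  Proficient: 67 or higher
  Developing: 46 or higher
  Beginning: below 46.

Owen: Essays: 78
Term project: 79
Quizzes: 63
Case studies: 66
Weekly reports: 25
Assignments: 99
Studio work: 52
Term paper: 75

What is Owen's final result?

Studio work (52) ≤ Term paper (75), so Term paper stays at 75.
Weighted total:
  Essays 78 × 0.08 = 6.24
  Term project 79 × 0.06 = 4.74
  Quizzes 63 × 0.27 = 17.01
  Case studies 66 × 0.13 = 8.58
  Weekly reports 25 × 0.07 = 1.75
  Assignments 99 × 0.23 = 22.77
  Studio work 52 × 0.11 = 5.72
  Term paper 75 × 0.05 = 3.75
Sum = 70.56
70.56 is ≥ 67 and < 88 → Proficient

Proficient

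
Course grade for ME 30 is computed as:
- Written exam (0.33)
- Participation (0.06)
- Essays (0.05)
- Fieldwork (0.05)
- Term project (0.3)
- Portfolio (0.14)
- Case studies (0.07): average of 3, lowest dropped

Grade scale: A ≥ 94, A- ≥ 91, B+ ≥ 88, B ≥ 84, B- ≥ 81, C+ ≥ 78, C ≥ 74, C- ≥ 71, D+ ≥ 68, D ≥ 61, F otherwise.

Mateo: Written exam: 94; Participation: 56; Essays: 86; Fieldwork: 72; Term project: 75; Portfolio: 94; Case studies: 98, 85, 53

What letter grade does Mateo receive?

Case studies: drop 53 → average of remaining 2 = 183/2 = 91.5
Weighted total:
  Written exam 94 × 0.33 = 31.02
  Participation 56 × 0.06 = 3.36
  Essays 86 × 0.05 = 4.3
  Fieldwork 72 × 0.05 = 3.6
  Term project 75 × 0.3 = 22.5
  Portfolio 94 × 0.14 = 13.16
  Case studies 91.5 × 0.07 = 6.405
Sum = 84.345
84.345 is ≥ 84 and < 88 → B

B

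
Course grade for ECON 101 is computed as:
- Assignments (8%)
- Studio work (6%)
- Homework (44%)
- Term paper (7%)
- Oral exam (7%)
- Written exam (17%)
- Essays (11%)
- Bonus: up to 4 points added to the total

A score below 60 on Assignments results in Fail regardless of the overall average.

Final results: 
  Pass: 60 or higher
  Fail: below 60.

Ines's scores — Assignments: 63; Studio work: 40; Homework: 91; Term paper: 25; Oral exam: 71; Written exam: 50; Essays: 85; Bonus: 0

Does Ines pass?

Pass

Assignments score 63 ≥ 60: minimum met.
Weighted total:
  Assignments 63 × 0.08 = 5.04
  Studio work 40 × 0.06 = 2.4
  Homework 91 × 0.44 = 40.04
  Term paper 25 × 0.07 = 1.75
  Oral exam 71 × 0.07 = 4.97
  Written exam 50 × 0.17 = 8.5
  Essays 85 × 0.11 = 9.35
Sum = 72.05
Bonus: 72.05 + 0 = 72.05
72.05 ≥ 60 → Pass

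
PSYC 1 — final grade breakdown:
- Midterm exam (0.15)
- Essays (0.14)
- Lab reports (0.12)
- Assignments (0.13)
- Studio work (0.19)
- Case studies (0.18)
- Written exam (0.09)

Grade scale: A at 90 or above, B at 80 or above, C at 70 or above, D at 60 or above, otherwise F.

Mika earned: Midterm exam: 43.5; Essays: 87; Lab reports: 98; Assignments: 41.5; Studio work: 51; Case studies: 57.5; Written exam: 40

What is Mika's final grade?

F

Weighted total:
  Midterm exam 43.5 × 0.15 = 6.525
  Essays 87 × 0.14 = 12.18
  Lab reports 98 × 0.12 = 11.76
  Assignments 41.5 × 0.13 = 5.395
  Studio work 51 × 0.19 = 9.69
  Case studies 57.5 × 0.18 = 10.35
  Written exam 40 × 0.09 = 3.6
Sum = 59.5
59.5 < 60 → F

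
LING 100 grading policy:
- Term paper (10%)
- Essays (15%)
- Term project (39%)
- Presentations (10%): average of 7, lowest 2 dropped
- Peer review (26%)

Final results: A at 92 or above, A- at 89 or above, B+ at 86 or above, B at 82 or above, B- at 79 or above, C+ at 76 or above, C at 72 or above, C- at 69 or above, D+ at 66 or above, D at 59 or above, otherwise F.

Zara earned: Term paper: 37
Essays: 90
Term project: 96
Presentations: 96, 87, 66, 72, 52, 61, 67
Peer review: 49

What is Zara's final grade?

Presentations: drop 52, 61 → average of remaining 5 = 388/5 = 77.6
Weighted total:
  Term paper 37 × 0.1 = 3.7
  Essays 90 × 0.15 = 13.5
  Term project 96 × 0.39 = 37.44
  Presentations 77.6 × 0.1 = 7.76
  Peer review 49 × 0.26 = 12.74
Sum = 75.14
75.14 is ≥ 72 and < 76 → C

C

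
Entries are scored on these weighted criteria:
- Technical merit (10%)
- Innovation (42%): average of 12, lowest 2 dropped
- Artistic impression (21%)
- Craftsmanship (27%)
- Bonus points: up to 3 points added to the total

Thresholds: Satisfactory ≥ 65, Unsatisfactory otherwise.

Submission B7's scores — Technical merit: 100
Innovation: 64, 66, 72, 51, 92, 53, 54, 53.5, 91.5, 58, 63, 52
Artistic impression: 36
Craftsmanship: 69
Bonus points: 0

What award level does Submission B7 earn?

Unsatisfactory

Innovation: drop 51, 52 → average of remaining 10 = 667/10 = 66.7
Weighted total:
  Technical merit 100 × 0.1 = 10
  Innovation 66.7 × 0.42 = 28.014
  Artistic impression 36 × 0.21 = 7.56
  Craftsmanship 69 × 0.27 = 18.63
Sum = 64.204
Bonus points: 64.204 + 0 = 64.204
64.204 < 65 → Unsatisfactory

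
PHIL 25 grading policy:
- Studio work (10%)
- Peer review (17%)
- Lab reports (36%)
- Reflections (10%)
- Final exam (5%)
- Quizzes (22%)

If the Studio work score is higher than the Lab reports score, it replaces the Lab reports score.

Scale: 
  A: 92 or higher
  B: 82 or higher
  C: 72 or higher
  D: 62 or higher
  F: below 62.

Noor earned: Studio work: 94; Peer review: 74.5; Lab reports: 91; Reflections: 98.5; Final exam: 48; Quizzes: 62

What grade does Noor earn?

Studio work (94) > Lab reports (91), so Lab reports counts as 94.
Weighted total:
  Studio work 94 × 0.1 = 9.4
  Peer review 74.5 × 0.17 = 12.665
  Lab reports 94 × 0.36 = 33.84
  Reflections 98.5 × 0.1 = 9.85
  Final exam 48 × 0.05 = 2.4
  Quizzes 62 × 0.22 = 13.64
Sum = 81.795
81.795 is ≥ 72 and < 82 → C

C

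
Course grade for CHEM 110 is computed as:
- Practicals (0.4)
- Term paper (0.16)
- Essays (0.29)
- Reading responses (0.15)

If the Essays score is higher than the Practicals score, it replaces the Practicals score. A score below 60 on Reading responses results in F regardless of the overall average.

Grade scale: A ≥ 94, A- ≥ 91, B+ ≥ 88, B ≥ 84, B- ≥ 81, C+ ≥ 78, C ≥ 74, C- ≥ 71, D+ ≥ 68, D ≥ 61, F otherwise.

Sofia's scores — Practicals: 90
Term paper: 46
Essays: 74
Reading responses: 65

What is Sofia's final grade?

C

Essays (74) ≤ Practicals (90), so Practicals stays at 90.
Reading responses score 65 ≥ 60: minimum met.
Weighted total:
  Practicals 90 × 0.4 = 36
  Term paper 46 × 0.16 = 7.36
  Essays 74 × 0.29 = 21.46
  Reading responses 65 × 0.15 = 9.75
Sum = 74.57
74.57 is ≥ 74 and < 78 → C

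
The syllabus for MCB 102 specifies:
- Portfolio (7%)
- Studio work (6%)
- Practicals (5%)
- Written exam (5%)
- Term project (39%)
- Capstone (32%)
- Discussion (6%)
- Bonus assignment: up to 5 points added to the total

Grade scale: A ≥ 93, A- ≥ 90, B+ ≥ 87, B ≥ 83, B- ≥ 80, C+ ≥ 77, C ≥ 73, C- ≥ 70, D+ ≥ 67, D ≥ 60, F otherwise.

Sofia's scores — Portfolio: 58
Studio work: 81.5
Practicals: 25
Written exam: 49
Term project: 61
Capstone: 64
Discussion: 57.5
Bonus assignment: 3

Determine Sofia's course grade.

D

Weighted total:
  Portfolio 58 × 0.07 = 4.06
  Studio work 81.5 × 0.06 = 4.89
  Practicals 25 × 0.05 = 1.25
  Written exam 49 × 0.05 = 2.45
  Term project 61 × 0.39 = 23.79
  Capstone 64 × 0.32 = 20.48
  Discussion 57.5 × 0.06 = 3.45
Sum = 60.37
Bonus assignment: 60.37 + 3 = 63.37
63.37 is ≥ 60 and < 67 → D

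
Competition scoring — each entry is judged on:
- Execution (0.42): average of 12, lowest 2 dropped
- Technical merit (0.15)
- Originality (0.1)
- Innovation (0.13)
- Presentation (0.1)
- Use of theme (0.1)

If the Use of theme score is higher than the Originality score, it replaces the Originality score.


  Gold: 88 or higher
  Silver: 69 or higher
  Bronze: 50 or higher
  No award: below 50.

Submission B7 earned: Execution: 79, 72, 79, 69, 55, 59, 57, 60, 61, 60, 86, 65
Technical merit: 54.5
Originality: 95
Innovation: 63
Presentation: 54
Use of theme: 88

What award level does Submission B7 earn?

Execution: drop 55, 57 → average of remaining 10 = 690/10 = 69
Use of theme (88) ≤ Originality (95), so Originality stays at 95.
Weighted total:
  Execution 69 × 0.42 = 28.98
  Technical merit 54.5 × 0.15 = 8.175
  Originality 95 × 0.1 = 9.5
  Innovation 63 × 0.13 = 8.19
  Presentation 54 × 0.1 = 5.4
  Use of theme 88 × 0.1 = 8.8
Sum = 69.045
69.045 is ≥ 69 and < 88 → Silver

Silver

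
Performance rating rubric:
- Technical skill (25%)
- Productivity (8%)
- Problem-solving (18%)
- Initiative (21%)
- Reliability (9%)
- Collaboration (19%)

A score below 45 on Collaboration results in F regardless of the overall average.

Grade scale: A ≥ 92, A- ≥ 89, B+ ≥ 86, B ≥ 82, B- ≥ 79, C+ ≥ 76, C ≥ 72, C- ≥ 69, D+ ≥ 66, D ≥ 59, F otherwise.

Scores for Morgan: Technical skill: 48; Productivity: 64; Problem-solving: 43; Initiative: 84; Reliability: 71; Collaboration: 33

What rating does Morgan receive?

Collaboration score 33 < 45: minimum not met.
Weighted total:
  Technical skill 48 × 0.25 = 12
  Productivity 64 × 0.08 = 5.12
  Problem-solving 43 × 0.18 = 7.74
  Initiative 84 × 0.21 = 17.64
  Reliability 71 × 0.09 = 6.39
  Collaboration 33 × 0.19 = 6.27
Sum = 55.16
Because the Collaboration minimum was not met, the result is F.

F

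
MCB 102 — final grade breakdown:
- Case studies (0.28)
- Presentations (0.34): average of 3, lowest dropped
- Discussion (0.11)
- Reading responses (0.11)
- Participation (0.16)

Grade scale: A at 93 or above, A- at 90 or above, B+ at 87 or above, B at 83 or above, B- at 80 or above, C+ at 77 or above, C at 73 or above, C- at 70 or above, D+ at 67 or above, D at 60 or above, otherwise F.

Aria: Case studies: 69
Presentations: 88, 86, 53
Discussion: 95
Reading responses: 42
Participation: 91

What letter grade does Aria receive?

C+

Presentations: drop 53 → average of remaining 2 = 174/2 = 87
Weighted total:
  Case studies 69 × 0.28 = 19.32
  Presentations 87 × 0.34 = 29.58
  Discussion 95 × 0.11 = 10.45
  Reading responses 42 × 0.11 = 4.62
  Participation 91 × 0.16 = 14.56
Sum = 78.53
78.53 is ≥ 77 and < 80 → C+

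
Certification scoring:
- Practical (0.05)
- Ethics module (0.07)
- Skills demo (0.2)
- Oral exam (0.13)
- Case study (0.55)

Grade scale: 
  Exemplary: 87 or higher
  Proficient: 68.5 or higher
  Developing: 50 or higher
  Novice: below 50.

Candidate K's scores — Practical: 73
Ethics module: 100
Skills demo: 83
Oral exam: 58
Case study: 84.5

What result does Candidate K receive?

Weighted total:
  Practical 73 × 0.05 = 3.65
  Ethics module 100 × 0.07 = 7
  Skills demo 83 × 0.2 = 16.6
  Oral exam 58 × 0.13 = 7.54
  Case study 84.5 × 0.55 = 46.475
Sum = 81.265
81.265 is ≥ 68.5 and < 87 → Proficient

Proficient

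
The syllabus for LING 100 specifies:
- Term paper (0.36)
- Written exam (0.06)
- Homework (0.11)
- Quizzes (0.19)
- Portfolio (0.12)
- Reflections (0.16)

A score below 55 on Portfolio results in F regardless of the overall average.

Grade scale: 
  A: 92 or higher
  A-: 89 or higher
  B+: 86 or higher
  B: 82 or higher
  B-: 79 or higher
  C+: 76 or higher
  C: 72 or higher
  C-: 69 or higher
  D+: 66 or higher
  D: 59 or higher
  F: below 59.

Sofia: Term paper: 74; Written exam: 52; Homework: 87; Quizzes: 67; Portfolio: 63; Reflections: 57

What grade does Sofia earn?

D+

Portfolio score 63 ≥ 55: minimum met.
Weighted total:
  Term paper 74 × 0.36 = 26.64
  Written exam 52 × 0.06 = 3.12
  Homework 87 × 0.11 = 9.57
  Quizzes 67 × 0.19 = 12.73
  Portfolio 63 × 0.12 = 7.56
  Reflections 57 × 0.16 = 9.12
Sum = 68.74
68.74 is ≥ 66 and < 69 → D+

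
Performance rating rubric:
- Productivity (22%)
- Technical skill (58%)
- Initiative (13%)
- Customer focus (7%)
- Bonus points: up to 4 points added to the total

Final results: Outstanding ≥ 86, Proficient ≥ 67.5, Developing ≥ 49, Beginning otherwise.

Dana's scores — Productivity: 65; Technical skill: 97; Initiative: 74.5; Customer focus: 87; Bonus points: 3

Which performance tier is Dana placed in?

Outstanding

Weighted total:
  Productivity 65 × 0.22 = 14.3
  Technical skill 97 × 0.58 = 56.26
  Initiative 74.5 × 0.13 = 9.685
  Customer focus 87 × 0.07 = 6.09
Sum = 86.335
Bonus points: 86.335 + 3 = 89.335
89.335 ≥ 86 → Outstanding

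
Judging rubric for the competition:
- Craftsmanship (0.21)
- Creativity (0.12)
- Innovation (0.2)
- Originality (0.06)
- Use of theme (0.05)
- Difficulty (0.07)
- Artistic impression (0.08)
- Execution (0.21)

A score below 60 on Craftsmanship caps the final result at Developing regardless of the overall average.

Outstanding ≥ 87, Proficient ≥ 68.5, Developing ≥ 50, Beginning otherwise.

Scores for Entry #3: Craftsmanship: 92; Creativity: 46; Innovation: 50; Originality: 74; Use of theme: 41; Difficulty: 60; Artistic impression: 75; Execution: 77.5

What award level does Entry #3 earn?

Craftsmanship score 92 ≥ 60: minimum met.
Weighted total:
  Craftsmanship 92 × 0.21 = 19.32
  Creativity 46 × 0.12 = 5.52
  Innovation 50 × 0.2 = 10
  Originality 74 × 0.06 = 4.44
  Use of theme 41 × 0.05 = 2.05
  Difficulty 60 × 0.07 = 4.2
  Artistic impression 75 × 0.08 = 6
  Execution 77.5 × 0.21 = 16.275
Sum = 67.805
67.805 is ≥ 50 and < 68.5 → Developing

Developing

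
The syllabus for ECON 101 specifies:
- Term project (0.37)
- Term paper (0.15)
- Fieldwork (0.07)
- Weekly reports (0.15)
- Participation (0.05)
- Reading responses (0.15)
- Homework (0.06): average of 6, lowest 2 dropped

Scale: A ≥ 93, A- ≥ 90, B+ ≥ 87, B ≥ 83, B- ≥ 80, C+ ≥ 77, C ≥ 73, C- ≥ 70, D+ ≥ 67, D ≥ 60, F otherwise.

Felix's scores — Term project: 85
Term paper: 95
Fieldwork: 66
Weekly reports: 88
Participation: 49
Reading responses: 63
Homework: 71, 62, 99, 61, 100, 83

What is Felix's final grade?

B-

Homework: drop 61, 62 → average of remaining 4 = 353/4 = 88.25
Weighted total:
  Term project 85 × 0.37 = 31.45
  Term paper 95 × 0.15 = 14.25
  Fieldwork 66 × 0.07 = 4.62
  Weekly reports 88 × 0.15 = 13.2
  Participation 49 × 0.05 = 2.45
  Reading responses 63 × 0.15 = 9.45
  Homework 88.25 × 0.06 = 5.295
Sum = 80.715
80.715 is ≥ 80 and < 83 → B-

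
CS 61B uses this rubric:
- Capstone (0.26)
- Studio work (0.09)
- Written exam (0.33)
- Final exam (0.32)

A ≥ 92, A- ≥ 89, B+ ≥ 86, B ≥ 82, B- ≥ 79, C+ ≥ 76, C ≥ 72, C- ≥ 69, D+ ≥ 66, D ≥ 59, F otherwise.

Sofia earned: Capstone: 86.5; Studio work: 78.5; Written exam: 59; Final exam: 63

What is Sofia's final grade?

Weighted total:
  Capstone 86.5 × 0.26 = 22.49
  Studio work 78.5 × 0.09 = 7.065
  Written exam 59 × 0.33 = 19.47
  Final exam 63 × 0.32 = 20.16
Sum = 69.185
69.185 is ≥ 69 and < 72 → C-

C-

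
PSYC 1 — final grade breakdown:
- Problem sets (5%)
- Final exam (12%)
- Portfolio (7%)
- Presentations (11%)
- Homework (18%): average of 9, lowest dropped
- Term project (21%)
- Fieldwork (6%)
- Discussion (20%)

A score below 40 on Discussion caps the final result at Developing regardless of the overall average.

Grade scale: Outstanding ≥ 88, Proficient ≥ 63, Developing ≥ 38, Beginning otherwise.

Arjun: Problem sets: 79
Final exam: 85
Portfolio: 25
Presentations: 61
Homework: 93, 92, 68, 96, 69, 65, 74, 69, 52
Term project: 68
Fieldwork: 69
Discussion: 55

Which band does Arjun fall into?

Proficient

Homework: drop 52 → average of remaining 8 = 626/8 = 78.25
Discussion score 55 ≥ 40: minimum met.
Weighted total:
  Problem sets 79 × 0.05 = 3.95
  Final exam 85 × 0.12 = 10.2
  Portfolio 25 × 0.07 = 1.75
  Presentations 61 × 0.11 = 6.71
  Homework 78.25 × 0.18 = 14.085
  Term project 68 × 0.21 = 14.28
  Fieldwork 69 × 0.06 = 4.14
  Discussion 55 × 0.2 = 11
Sum = 66.115
66.115 is ≥ 63 and < 88 → Proficient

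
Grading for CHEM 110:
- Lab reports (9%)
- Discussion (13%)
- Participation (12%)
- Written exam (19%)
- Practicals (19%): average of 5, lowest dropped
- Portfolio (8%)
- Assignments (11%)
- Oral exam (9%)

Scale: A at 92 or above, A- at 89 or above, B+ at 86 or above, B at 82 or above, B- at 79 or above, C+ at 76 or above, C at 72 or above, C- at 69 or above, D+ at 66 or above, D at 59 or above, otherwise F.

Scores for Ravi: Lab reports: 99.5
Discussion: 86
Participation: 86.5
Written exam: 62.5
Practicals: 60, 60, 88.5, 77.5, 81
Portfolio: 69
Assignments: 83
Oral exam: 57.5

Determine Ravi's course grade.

C+

Practicals: drop 60 → average of remaining 4 = 307/4 = 76.75
Weighted total:
  Lab reports 99.5 × 0.09 = 8.955
  Discussion 86 × 0.13 = 11.18
  Participation 86.5 × 0.12 = 10.38
  Written exam 62.5 × 0.19 = 11.875
  Practicals 76.75 × 0.19 = 14.5825
  Portfolio 69 × 0.08 = 5.52
  Assignments 83 × 0.11 = 9.13
  Oral exam 57.5 × 0.09 = 5.175
Sum = 76.7975
76.7975 is ≥ 76 and < 79 → C+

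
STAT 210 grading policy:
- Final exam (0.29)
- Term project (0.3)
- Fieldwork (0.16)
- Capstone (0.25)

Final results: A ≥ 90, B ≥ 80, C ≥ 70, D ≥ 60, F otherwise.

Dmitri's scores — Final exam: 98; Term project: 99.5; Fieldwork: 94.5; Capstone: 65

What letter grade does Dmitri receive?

Weighted total:
  Final exam 98 × 0.29 = 28.42
  Term project 99.5 × 0.3 = 29.85
  Fieldwork 94.5 × 0.16 = 15.12
  Capstone 65 × 0.25 = 16.25
Sum = 89.64
89.64 is ≥ 80 and < 90 → B

B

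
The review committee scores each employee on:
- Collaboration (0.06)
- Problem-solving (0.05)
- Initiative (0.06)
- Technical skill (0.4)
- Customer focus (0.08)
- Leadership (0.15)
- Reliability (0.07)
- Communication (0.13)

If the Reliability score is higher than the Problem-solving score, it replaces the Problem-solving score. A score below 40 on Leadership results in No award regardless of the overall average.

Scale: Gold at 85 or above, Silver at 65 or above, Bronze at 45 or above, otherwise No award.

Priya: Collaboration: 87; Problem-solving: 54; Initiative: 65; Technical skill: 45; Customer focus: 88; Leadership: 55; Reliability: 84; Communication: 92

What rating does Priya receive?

Bronze

Reliability (84) > Problem-solving (54), so Problem-solving counts as 84.
Leadership score 55 ≥ 40: minimum met.
Weighted total:
  Collaboration 87 × 0.06 = 5.22
  Problem-solving 84 × 0.05 = 4.2
  Initiative 65 × 0.06 = 3.9
  Technical skill 45 × 0.4 = 18
  Customer focus 88 × 0.08 = 7.04
  Leadership 55 × 0.15 = 8.25
  Reliability 84 × 0.07 = 5.88
  Communication 92 × 0.13 = 11.96
Sum = 64.45
64.45 is ≥ 45 and < 65 → Bronze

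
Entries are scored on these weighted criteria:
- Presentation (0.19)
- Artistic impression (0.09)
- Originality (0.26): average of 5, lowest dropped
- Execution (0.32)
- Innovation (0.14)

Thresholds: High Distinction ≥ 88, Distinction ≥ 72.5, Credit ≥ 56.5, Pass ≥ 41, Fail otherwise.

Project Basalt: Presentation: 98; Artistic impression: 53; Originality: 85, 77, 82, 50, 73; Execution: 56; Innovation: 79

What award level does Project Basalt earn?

Originality: drop 50 → average of remaining 4 = 317/4 = 79.25
Weighted total:
  Presentation 98 × 0.19 = 18.62
  Artistic impression 53 × 0.09 = 4.77
  Originality 79.25 × 0.26 = 20.605
  Execution 56 × 0.32 = 17.92
  Innovation 79 × 0.14 = 11.06
Sum = 72.975
72.975 is ≥ 72.5 and < 88 → Distinction

Distinction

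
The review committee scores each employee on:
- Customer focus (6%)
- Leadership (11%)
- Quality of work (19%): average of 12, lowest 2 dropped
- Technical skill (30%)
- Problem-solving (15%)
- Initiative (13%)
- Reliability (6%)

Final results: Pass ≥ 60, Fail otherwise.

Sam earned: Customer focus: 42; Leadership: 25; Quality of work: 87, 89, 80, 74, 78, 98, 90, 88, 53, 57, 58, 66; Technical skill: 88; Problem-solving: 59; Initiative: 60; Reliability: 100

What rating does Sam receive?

Pass

Quality of work: drop 53, 57 → average of remaining 10 = 808/10 = 80.8
Weighted total:
  Customer focus 42 × 0.06 = 2.52
  Leadership 25 × 0.11 = 2.75
  Quality of work 80.8 × 0.19 = 15.352
  Technical skill 88 × 0.3 = 26.4
  Problem-solving 59 × 0.15 = 8.85
  Initiative 60 × 0.13 = 7.8
  Reliability 100 × 0.06 = 6
Sum = 69.672
69.672 ≥ 60 → Pass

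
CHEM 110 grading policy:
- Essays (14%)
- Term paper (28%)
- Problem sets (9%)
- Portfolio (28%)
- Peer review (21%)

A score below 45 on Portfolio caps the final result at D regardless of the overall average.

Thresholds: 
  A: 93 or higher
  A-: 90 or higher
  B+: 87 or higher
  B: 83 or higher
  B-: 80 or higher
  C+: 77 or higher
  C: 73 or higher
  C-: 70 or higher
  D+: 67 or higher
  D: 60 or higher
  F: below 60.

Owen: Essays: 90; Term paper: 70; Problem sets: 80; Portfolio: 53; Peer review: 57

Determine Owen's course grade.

D

Portfolio score 53 ≥ 45: minimum met.
Weighted total:
  Essays 90 × 0.14 = 12.6
  Term paper 70 × 0.28 = 19.6
  Problem sets 80 × 0.09 = 7.2
  Portfolio 53 × 0.28 = 14.84
  Peer review 57 × 0.21 = 11.97
Sum = 66.21
66.21 is ≥ 60 and < 67 → D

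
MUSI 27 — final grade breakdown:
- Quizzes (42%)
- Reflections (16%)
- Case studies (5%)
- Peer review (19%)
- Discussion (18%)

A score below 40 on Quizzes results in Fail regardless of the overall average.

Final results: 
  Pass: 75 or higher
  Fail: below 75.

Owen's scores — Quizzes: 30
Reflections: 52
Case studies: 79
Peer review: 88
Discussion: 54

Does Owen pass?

Quizzes score 30 < 40: minimum not met.
Weighted total:
  Quizzes 30 × 0.42 = 12.6
  Reflections 52 × 0.16 = 8.32
  Case studies 79 × 0.05 = 3.95
  Peer review 88 × 0.19 = 16.72
  Discussion 54 × 0.18 = 9.72
Sum = 51.31
Because the Quizzes minimum was not met, the result is Fail.

Fail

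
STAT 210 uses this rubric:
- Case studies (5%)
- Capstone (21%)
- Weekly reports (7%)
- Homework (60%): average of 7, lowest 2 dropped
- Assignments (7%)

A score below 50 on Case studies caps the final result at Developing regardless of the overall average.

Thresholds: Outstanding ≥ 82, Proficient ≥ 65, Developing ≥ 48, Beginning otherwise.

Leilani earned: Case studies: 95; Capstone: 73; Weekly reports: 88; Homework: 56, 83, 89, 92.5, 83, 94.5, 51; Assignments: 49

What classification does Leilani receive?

Outstanding

Homework: drop 51, 56 → average of remaining 5 = 442/5 = 88.4
Case studies score 95 ≥ 50: minimum met.
Weighted total:
  Case studies 95 × 0.05 = 4.75
  Capstone 73 × 0.21 = 15.33
  Weekly reports 88 × 0.07 = 6.16
  Homework 88.4 × 0.6 = 53.04
  Assignments 49 × 0.07 = 3.43
Sum = 82.71
82.71 ≥ 82 → Outstanding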